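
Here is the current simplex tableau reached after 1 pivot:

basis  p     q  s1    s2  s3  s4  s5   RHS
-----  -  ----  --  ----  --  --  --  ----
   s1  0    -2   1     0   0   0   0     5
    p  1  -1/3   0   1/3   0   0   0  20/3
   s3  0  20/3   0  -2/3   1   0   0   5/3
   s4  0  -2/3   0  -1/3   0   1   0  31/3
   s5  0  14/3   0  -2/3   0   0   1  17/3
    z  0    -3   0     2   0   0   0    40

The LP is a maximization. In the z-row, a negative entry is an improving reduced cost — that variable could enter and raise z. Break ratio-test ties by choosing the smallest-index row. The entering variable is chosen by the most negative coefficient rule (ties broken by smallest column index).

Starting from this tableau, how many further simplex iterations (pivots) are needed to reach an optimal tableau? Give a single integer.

pivot: q in, s3 out → z = 163/4
No improving column remains; optimal.

1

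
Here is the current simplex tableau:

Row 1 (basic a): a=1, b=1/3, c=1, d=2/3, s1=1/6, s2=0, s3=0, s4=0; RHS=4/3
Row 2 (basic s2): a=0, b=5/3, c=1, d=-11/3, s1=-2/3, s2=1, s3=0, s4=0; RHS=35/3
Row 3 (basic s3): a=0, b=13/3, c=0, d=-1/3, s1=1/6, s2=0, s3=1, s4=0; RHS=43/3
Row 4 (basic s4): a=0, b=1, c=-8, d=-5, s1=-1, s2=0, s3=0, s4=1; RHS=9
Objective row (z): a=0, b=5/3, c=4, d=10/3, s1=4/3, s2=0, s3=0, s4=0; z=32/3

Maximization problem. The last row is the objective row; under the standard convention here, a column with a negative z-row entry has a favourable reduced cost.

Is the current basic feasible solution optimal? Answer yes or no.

No objective-row coefficient is strictly negative, so no entering variable exists; the tableau is optimal.

yes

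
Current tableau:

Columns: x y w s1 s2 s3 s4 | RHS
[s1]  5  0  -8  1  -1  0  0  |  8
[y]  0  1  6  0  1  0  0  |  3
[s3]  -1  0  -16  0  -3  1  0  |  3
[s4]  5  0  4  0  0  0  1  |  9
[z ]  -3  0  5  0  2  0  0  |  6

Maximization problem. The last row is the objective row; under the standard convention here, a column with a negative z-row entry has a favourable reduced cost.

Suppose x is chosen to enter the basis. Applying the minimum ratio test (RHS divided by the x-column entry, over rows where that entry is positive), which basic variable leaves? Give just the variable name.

s1

Ratios: row 1 (s1): 8/5 = 8/5; row 2 (y): entry 0 ≤ 0, skip; row 3 (s3): entry -1 ≤ 0, skip; row 4 (s4): 9/5 = 9/5.
Minimum ratio 8/5 is in the s1 row, so s1 leaves.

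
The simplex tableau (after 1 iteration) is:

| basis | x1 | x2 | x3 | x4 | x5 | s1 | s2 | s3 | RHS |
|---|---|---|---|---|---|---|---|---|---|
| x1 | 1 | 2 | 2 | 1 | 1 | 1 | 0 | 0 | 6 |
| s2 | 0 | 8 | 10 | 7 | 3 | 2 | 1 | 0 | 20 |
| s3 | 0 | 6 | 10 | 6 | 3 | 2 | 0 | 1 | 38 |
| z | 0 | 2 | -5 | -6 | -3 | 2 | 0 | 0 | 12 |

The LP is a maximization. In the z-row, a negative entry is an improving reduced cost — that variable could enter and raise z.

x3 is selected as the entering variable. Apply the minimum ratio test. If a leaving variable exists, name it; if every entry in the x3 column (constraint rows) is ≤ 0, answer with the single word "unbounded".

s2

Ratios: row 1 (x1): 6/2 = 3; row 2 (s2): 20/10 = 2; row 3 (s3): 38/10 = 19/5.
Minimum ratio is in the s2 row, so s2 leaves.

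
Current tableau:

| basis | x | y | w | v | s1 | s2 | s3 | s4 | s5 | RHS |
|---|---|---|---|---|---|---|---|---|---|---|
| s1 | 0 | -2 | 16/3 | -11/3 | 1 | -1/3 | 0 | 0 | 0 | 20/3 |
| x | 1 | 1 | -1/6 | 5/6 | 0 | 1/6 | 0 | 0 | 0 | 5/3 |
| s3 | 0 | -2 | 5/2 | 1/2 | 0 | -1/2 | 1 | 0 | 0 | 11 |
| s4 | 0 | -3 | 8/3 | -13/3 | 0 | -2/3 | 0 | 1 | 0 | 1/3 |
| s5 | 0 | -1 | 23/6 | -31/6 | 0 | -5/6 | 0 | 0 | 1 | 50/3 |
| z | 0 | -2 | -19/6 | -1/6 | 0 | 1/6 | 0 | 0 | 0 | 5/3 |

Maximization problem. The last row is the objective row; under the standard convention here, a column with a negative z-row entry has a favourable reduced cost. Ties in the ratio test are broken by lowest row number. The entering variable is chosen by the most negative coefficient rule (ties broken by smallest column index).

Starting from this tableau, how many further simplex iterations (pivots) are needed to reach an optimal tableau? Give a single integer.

3

pivot: w in, s4 out → z = 33/16
pivot: y in, s1 out → z = 333/32
pivot: s4 in, x out → z = 12
No improving column remains; optimal.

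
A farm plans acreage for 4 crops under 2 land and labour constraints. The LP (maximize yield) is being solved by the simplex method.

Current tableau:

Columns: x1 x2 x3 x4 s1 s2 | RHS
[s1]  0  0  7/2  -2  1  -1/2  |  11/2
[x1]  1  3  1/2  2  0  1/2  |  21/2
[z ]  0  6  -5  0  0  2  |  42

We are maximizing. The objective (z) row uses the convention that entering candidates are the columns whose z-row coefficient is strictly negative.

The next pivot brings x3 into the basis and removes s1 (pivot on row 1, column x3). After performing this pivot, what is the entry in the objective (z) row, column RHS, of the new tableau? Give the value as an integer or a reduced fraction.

Pivot element is row 1, column x3: 7/2.
Normalize row 1: new (row 1, RHS) = (11/2)/(7/2) = 11/7.
z-row ← z-row − (-5)·(new row 1): 42 − (-5)·(11/7) = 349/7.

349/7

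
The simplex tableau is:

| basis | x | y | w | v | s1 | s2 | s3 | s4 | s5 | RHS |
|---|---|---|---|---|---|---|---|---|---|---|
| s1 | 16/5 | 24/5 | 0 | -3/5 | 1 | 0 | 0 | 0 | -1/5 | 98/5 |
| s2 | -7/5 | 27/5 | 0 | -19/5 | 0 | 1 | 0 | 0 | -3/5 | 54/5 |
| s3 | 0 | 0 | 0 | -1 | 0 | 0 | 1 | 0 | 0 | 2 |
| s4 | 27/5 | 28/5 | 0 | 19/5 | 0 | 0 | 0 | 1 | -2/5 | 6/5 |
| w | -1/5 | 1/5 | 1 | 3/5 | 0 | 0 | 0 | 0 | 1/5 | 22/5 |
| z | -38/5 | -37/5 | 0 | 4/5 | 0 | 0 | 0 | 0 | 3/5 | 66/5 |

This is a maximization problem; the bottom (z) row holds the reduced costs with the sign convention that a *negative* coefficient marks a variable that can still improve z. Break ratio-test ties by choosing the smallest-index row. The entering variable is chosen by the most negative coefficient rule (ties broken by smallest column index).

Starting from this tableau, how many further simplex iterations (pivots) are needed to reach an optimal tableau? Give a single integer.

pivot: x in, s4 out → z = 134/9
No improving column remains; optimal.

1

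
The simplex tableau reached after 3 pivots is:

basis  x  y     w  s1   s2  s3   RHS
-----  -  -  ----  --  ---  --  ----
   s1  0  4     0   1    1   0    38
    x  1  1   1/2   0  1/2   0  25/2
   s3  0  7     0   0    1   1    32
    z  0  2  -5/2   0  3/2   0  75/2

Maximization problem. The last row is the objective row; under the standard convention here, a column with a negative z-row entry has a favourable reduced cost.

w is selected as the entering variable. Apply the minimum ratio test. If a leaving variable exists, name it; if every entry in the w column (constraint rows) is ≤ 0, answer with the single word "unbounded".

Ratios: row 1 (s1): entry 0 ≤ 0, skip; row 2 (x): (25/2)/(1/2) = 25; row 3 (s3): entry 0 ≤ 0, skip.
Minimum ratio is in the x row, so x leaves.

x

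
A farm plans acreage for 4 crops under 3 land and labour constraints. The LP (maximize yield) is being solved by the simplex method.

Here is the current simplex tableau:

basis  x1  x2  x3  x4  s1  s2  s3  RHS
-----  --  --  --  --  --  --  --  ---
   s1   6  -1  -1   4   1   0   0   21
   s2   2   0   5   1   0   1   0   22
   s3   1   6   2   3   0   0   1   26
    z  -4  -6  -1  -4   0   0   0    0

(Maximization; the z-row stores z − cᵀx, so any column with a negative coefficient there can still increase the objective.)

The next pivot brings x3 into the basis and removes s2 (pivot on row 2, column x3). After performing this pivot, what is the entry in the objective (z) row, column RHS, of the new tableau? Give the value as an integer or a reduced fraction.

Pivot element is row 2, column x3: 5.
Normalize row 2: new (row 2, RHS) = 22/5 = 22/5.
z-row ← z-row − (-1)·(new row 2): 0 − (-1)·(22/5) = 22/5.

22/5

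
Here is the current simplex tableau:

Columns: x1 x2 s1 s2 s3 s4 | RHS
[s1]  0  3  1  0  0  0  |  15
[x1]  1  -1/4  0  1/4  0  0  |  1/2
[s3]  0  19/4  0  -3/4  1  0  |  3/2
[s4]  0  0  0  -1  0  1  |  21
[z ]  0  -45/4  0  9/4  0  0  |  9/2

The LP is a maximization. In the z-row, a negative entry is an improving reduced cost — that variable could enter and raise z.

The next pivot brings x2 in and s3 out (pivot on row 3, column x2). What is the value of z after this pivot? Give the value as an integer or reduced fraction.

Minimum ratio for x2: (3/2)/(19/4) = 6/19.
z changes by −(z-row coeff of x2)·ratio = −(-45/4)·(6/19) = 135/38.
New z = 9/2 + (135/38) = 153/19.

153/19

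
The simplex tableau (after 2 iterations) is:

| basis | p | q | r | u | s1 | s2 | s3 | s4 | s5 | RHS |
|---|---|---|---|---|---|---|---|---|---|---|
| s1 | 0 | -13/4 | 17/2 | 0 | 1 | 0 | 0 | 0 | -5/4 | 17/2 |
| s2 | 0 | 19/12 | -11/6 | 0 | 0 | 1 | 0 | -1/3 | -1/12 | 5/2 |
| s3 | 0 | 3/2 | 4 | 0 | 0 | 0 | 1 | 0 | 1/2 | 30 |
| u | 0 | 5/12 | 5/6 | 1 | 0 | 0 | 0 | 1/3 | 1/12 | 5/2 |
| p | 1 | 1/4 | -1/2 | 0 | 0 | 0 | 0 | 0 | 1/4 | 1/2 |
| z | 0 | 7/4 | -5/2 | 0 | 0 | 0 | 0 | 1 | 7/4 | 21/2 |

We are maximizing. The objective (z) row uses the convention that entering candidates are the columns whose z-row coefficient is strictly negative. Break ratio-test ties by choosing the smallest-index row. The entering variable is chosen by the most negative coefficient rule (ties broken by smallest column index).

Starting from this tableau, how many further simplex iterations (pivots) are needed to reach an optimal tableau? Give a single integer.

1

pivot: r in, s1 out → z = 13
No improving column remains; optimal.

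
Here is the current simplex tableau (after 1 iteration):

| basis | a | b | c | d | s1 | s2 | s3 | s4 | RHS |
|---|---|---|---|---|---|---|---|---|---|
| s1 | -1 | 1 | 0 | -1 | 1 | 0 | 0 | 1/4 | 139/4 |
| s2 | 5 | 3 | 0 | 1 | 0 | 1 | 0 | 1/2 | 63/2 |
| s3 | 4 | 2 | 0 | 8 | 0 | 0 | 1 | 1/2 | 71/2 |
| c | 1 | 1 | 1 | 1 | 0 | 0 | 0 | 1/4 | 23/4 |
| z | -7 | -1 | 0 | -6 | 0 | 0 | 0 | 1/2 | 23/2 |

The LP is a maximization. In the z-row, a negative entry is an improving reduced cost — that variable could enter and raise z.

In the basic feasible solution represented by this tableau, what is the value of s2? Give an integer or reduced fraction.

s2 is basic (row 2); its value is the RHS of that row: 63/2.

63/2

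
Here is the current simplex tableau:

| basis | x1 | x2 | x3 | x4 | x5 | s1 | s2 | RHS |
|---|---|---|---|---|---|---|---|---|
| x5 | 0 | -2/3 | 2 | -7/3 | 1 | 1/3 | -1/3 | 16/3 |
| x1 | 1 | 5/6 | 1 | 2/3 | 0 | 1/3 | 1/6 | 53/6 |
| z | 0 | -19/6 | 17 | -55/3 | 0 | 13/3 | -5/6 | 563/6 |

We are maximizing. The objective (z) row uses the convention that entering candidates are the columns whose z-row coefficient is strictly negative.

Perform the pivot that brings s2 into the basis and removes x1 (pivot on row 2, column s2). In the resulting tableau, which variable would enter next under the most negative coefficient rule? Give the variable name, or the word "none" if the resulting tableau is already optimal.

x4

Pivot element 1/6. New z-row = old z-row − (-5/6)·(row 2/(1/6)).
Updated z-row coefficients: x1: 5, x2: 1, x3: 22, x4: -15, x5: 0, s1: 6, s2: 0.
The most negative is -15 in column x4, so x4 would enter next.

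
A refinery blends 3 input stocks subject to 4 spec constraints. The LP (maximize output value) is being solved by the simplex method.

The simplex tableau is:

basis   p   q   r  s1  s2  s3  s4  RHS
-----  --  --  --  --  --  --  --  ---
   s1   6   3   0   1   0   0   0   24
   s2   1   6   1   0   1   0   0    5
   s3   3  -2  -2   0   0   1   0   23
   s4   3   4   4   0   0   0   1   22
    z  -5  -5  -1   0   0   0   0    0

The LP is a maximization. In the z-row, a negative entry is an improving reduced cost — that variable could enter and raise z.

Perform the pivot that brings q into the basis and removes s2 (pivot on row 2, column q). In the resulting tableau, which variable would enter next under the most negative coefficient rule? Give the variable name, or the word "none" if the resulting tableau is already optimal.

p

Pivot element 6. New z-row = old z-row − (-5)·(row 2/6).
Updated z-row coefficients: p: -25/6, q: 0, r: -1/6, s1: 0, s2: 5/6, s3: 0, s4: 0.
The most negative is -25/6 in column p, so p would enter next.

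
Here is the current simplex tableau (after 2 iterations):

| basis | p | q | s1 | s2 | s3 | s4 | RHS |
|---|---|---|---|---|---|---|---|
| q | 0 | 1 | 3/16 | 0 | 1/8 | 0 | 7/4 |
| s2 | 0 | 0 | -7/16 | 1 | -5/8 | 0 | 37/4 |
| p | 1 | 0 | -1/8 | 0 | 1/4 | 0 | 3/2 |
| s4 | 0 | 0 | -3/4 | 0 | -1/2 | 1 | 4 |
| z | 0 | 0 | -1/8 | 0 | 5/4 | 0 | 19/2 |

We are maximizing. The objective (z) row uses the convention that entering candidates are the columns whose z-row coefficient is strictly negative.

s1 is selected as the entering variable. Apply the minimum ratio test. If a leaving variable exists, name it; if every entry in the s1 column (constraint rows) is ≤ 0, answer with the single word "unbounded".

Ratios: row 1 (q): (7/4)/(3/16) = 28/3; row 2 (s2): entry -7/16 ≤ 0, skip; row 3 (p): entry -1/8 ≤ 0, skip; row 4 (s4): entry -3/4 ≤ 0, skip.
Minimum ratio is in the q row, so q leaves.

q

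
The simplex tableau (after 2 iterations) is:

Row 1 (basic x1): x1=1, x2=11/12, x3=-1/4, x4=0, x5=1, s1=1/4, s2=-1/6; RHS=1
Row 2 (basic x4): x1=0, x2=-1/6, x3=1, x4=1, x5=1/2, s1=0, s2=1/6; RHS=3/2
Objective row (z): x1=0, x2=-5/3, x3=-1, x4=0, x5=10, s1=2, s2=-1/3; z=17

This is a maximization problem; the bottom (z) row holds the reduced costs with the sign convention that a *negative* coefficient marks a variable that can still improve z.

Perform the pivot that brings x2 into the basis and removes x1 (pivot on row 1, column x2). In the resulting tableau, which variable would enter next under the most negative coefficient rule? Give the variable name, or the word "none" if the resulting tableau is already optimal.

x3

Pivot element 11/12. New z-row = old z-row − (-5/3)·(row 1/(11/12)).
Updated z-row coefficients: x1: 20/11, x2: 0, x3: -16/11, x4: 0, x5: 130/11, s1: 27/11, s2: -7/11.
The most negative is -16/11 in column x3, so x3 would enter next.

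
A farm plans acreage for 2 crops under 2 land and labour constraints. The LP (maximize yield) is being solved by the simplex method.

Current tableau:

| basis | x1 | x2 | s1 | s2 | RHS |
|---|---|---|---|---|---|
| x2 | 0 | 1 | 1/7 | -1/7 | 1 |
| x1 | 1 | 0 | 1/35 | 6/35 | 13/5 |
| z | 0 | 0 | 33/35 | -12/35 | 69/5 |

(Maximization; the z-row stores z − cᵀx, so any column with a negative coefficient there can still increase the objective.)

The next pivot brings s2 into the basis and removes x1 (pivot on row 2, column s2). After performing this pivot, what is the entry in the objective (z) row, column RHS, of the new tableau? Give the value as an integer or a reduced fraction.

19

Pivot element is row 2, column s2: 6/35.
Normalize row 2: new (row 2, RHS) = (13/5)/(6/35) = 91/6.
z-row ← z-row − (-12/35)·(new row 2): 69/5 − (-12/35)·(91/6) = 19.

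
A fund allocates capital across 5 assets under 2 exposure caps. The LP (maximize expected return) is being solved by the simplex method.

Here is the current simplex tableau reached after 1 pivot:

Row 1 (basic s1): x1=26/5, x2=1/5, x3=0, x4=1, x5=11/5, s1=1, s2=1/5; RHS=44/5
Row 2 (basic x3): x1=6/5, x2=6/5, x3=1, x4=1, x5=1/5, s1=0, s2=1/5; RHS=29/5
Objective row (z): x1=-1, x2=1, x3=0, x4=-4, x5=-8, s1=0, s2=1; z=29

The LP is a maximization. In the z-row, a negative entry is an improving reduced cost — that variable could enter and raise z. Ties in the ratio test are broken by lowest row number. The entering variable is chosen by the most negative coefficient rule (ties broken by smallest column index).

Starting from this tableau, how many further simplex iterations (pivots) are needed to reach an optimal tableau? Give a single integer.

pivot: x5 in, s1 out → z = 61
pivot: x4 in, x3 out → z = 63
No improving column remains; optimal.

2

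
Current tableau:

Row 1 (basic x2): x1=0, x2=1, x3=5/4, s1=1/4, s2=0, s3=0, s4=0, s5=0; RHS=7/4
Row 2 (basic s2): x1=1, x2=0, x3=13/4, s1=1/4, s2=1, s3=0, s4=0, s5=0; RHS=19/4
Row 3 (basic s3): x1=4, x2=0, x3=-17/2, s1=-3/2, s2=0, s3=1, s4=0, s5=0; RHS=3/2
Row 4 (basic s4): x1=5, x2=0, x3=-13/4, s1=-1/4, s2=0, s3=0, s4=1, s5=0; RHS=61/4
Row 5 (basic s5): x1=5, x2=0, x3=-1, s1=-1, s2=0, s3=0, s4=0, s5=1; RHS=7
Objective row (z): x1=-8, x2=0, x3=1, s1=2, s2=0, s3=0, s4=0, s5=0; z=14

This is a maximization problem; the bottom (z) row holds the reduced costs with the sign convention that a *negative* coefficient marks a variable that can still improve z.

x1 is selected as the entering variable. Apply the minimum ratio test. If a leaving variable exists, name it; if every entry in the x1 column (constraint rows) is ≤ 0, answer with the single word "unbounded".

s3

Ratios: row 1 (x2): entry 0 ≤ 0, skip; row 2 (s2): (19/4)/1 = 19/4; row 3 (s3): (3/2)/4 = 3/8; row 4 (s4): (61/4)/5 = 61/20; row 5 (s5): 7/5 = 7/5.
Minimum ratio is in the s3 row, so s3 leaves.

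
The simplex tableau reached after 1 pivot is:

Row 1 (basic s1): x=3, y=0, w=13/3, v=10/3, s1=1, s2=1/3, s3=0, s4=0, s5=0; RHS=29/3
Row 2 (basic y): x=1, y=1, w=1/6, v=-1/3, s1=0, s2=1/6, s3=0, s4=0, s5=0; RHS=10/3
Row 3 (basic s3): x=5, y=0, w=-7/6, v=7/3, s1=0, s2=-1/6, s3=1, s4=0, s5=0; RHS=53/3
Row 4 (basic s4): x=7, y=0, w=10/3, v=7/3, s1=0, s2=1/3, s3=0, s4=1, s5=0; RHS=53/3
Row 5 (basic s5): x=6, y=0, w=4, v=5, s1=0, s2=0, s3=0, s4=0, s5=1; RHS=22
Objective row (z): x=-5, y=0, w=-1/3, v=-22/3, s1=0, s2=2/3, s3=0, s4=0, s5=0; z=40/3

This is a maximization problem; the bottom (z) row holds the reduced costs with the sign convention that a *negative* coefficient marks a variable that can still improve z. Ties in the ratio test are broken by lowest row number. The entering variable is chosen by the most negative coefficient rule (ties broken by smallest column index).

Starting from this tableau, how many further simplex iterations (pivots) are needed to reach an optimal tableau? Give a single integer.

1

pivot: v in, s1 out → z = 173/5
No improving column remains; optimal.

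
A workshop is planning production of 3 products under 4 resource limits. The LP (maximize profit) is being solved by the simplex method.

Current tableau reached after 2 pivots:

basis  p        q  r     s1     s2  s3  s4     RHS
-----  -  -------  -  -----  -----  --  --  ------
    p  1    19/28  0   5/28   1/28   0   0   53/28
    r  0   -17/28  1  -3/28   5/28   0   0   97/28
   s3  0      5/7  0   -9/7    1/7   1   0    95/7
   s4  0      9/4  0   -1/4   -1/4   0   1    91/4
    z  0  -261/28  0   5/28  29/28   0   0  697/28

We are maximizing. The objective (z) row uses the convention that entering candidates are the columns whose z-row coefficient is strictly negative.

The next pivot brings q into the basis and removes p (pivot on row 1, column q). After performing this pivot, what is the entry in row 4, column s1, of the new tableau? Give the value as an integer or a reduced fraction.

-16/19

Pivot element is row 1, column q: 19/28.
Normalize row 1: new (row 1, s1) = (5/28)/(19/28) = 5/19.
row 4 ← row 4 − (9/4)·(new row 1): -1/4 − (9/4)·(5/19) = -16/19.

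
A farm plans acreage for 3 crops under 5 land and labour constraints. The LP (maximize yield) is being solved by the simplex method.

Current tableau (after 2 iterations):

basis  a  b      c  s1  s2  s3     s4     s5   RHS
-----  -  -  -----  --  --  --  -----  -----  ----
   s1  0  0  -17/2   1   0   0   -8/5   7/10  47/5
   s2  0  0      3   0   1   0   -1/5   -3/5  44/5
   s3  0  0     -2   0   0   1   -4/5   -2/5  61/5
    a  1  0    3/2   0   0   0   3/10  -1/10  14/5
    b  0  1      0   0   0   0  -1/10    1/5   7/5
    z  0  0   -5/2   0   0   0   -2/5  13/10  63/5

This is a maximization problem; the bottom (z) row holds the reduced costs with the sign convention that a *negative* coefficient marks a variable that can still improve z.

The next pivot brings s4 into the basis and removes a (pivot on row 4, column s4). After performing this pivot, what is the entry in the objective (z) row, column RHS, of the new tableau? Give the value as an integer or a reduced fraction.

49/3

Pivot element is row 4, column s4: 3/10.
Normalize row 4: new (row 4, RHS) = (14/5)/(3/10) = 28/3.
z-row ← z-row − (-2/5)·(new row 4): 63/5 − (-2/5)·(28/3) = 49/3.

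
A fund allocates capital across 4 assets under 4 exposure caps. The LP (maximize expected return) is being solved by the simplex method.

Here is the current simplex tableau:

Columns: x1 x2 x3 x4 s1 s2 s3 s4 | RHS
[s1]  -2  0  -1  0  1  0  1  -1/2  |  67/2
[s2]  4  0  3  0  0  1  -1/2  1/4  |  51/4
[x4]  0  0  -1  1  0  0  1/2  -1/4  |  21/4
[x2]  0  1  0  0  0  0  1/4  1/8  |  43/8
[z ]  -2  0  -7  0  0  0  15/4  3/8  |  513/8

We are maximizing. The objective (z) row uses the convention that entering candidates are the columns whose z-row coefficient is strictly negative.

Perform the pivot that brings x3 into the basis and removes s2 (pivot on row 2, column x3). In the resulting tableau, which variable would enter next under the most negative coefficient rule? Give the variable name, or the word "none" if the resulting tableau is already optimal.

Pivot element 3. New z-row = old z-row − (-7)·(row 2/3).
Updated z-row coefficients: x1: 22/3, x2: 0, x3: 0, x4: 0, s1: 0, s2: 7/3, s3: 31/12, s4: 23/24.
No coefficient is strictly negative; the tableau after this pivot is optimal.

none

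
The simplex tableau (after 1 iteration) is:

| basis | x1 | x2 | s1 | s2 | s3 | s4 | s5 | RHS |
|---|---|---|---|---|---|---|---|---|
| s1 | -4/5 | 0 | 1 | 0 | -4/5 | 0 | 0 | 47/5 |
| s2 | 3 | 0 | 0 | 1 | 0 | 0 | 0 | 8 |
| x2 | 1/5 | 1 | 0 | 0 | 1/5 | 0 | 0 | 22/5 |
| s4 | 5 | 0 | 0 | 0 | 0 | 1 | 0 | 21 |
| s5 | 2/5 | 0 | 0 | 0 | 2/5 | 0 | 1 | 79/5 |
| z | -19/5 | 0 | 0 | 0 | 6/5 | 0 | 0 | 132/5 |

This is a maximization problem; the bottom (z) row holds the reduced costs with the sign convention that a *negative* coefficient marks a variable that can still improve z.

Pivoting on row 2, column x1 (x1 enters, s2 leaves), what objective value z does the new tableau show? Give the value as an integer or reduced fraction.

548/15

Minimum ratio for x1: 8/3 = 8/3.
z changes by −(z-row coeff of x1)·ratio = −(-19/5)·(8/3) = 152/15.
New z = 132/5 + (152/15) = 548/15.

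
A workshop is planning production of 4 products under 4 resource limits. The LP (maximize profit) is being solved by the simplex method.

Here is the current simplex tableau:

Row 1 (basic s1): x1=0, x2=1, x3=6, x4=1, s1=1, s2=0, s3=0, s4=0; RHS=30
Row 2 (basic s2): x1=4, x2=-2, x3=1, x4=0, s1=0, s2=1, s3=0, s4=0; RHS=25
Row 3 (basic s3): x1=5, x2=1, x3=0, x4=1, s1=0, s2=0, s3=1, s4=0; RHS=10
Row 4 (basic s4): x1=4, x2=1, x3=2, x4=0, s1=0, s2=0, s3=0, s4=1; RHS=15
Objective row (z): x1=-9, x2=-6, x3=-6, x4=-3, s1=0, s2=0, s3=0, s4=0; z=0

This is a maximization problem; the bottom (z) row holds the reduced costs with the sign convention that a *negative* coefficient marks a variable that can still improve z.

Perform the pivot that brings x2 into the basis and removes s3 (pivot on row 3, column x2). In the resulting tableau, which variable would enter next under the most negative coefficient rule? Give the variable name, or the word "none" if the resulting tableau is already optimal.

Pivot element 1. New z-row = old z-row − (-6)·(row 3/1).
Updated z-row coefficients: x1: 21, x2: 0, x3: -6, x4: 3, s1: 0, s2: 0, s3: 6, s4: 0.
The most negative is -6 in column x3, so x3 would enter next.

x3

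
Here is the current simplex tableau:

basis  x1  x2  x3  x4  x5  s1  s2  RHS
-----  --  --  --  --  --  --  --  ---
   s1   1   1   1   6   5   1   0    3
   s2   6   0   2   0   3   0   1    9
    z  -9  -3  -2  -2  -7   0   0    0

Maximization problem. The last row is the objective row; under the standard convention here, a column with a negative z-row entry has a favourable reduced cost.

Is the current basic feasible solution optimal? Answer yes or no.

Column x1 has objective-row coefficient -9, which is negative; an improving pivot exists, so not yet optimal.

no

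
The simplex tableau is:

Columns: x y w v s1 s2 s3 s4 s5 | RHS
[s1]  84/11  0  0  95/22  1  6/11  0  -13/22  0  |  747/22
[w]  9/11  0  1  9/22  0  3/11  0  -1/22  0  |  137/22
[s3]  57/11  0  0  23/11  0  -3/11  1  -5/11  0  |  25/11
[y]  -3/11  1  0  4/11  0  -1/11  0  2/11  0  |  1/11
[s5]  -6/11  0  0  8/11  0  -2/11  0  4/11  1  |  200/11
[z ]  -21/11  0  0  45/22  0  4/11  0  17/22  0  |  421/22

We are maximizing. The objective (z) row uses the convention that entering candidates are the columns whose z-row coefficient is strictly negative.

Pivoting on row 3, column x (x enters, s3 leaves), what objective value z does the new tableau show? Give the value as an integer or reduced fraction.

Minimum ratio for x: (25/11)/(57/11) = 25/57.
z changes by −(z-row coeff of x)·ratio = −(-21/11)·(25/57) = 175/209.
New z = 421/22 + (175/209) = 759/38.

759/38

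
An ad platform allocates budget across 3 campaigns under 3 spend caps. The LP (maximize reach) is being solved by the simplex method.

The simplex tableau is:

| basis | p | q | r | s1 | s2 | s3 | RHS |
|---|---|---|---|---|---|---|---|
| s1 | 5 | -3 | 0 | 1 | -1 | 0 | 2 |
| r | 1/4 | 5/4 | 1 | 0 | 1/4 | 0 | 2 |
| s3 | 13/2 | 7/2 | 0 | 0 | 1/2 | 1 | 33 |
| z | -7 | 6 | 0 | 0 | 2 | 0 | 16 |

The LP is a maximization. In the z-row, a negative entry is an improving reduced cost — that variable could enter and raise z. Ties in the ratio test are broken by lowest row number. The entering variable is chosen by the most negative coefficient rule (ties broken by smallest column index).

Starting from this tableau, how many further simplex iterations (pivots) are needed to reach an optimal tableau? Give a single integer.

pivot: p in, s1 out → z = 94/5
No improving column remains; optimal.

1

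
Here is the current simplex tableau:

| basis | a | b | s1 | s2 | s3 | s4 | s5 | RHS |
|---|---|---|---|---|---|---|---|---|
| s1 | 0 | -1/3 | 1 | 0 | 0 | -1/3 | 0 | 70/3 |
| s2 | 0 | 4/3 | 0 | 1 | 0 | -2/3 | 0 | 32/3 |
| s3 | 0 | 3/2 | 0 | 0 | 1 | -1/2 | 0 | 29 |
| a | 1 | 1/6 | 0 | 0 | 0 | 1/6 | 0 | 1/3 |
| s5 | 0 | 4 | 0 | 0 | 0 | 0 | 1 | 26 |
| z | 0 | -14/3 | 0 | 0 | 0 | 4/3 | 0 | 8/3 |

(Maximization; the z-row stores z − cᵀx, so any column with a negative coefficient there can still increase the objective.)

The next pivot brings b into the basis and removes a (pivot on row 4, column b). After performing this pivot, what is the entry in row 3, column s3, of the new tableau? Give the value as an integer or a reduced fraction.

Pivot element is row 4, column b: 1/6.
Normalize row 4: new (row 4, s3) = 0/(1/6) = 0.
row 3 ← row 3 − (3/2)·(new row 4): 1 − (3/2)·0 = 1.

1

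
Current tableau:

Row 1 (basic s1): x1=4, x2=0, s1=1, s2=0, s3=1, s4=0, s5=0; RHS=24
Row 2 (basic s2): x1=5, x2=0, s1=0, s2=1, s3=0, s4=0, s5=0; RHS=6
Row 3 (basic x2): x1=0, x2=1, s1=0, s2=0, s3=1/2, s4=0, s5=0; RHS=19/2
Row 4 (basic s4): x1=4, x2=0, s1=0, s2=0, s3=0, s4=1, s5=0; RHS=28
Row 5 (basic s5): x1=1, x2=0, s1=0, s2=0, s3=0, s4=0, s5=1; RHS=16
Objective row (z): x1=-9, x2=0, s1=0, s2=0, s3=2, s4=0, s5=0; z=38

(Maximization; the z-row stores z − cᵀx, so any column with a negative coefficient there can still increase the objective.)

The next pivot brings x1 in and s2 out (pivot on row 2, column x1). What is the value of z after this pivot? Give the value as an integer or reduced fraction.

244/5

Minimum ratio for x1: 6/5 = 6/5.
z changes by −(z-row coeff of x1)·ratio = −(-9)·(6/5) = 54/5.
New z = 38 + (54/5) = 244/5.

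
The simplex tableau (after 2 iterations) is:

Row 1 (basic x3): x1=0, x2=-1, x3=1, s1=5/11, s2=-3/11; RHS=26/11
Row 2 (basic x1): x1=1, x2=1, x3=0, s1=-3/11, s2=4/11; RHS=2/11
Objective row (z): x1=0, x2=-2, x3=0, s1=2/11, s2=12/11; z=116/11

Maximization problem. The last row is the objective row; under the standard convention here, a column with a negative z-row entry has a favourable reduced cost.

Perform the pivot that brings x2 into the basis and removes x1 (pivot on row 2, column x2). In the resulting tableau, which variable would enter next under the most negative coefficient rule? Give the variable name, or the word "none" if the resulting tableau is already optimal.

s1

Pivot element 1. New z-row = old z-row − (-2)·(row 2/1).
Updated z-row coefficients: x1: 2, x2: 0, x3: 0, s1: -4/11, s2: 20/11.
The most negative is -4/11 in column s1, so s1 would enter next.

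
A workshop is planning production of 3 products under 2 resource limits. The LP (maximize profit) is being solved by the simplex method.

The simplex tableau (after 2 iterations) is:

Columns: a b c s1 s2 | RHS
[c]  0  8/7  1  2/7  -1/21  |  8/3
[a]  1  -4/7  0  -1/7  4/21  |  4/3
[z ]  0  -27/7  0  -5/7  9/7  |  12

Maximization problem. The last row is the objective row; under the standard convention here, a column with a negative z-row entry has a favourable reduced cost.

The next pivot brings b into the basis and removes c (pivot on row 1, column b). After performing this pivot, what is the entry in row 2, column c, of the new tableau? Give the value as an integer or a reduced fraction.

1/2

Pivot element is row 1, column b: 8/7.
Normalize row 1: new (row 1, c) = 1/(8/7) = 7/8.
row 2 ← row 2 − (-4/7)·(new row 1): 0 − (-4/7)·(7/8) = 1/2.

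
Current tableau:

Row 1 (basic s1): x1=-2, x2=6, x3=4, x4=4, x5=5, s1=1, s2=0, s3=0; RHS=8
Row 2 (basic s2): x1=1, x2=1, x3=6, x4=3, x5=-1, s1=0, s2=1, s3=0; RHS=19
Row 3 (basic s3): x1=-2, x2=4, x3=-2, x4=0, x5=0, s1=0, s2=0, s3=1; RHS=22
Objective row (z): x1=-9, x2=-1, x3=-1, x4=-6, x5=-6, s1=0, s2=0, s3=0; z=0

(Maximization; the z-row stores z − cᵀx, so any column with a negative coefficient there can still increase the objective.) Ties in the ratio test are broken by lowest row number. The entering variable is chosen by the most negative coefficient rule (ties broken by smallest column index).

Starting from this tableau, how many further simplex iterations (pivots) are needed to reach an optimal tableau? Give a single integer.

2

pivot: x1 in, s2 out → z = 171
pivot: x5 in, s1 out → z = 401
No improving column remains; optimal.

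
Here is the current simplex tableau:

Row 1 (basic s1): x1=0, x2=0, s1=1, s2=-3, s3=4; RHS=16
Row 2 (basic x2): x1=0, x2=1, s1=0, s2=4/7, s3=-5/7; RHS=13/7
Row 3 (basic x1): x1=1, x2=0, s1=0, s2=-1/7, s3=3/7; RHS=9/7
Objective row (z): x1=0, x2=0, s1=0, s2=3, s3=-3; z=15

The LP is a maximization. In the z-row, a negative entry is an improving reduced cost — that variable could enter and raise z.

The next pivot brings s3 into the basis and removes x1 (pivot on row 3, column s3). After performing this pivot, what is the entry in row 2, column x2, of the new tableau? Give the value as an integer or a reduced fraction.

Pivot element is row 3, column s3: 3/7.
Normalize row 3: new (row 3, x2) = 0/(3/7) = 0.
row 2 ← row 2 − (-5/7)·(new row 3): 1 − (-5/7)·0 = 1.

1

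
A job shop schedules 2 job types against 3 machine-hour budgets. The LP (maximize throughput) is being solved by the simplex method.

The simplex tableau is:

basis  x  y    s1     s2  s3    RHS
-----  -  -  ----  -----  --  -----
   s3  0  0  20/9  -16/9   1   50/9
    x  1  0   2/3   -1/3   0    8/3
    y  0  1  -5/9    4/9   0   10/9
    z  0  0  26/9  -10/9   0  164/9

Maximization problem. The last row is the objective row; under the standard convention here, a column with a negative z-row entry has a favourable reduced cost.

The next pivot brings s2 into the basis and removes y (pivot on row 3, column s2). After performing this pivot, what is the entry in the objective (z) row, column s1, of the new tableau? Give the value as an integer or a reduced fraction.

Pivot element is row 3, column s2: 4/9.
Normalize row 3: new (row 3, s1) = (-5/9)/(4/9) = -5/4.
z-row ← z-row − (-10/9)·(new row 3): 26/9 − (-10/9)·(-5/4) = 3/2.

3/2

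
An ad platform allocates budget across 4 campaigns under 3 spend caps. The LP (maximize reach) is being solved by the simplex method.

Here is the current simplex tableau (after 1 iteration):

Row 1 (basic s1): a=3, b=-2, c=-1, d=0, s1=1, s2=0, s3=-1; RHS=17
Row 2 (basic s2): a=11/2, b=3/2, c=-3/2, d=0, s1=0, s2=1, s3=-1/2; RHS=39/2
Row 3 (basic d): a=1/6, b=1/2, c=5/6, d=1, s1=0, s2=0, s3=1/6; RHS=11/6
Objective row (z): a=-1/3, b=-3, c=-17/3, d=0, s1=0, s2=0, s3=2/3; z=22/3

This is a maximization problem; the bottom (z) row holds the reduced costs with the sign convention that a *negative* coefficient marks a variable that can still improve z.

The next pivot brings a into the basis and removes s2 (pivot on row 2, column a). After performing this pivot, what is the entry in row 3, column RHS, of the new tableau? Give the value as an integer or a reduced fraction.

41/33

Pivot element is row 2, column a: 11/2.
Normalize row 2: new (row 2, RHS) = (39/2)/(11/2) = 39/11.
row 3 ← row 3 − (1/6)·(new row 2): 11/6 − (1/6)·(39/11) = 41/33.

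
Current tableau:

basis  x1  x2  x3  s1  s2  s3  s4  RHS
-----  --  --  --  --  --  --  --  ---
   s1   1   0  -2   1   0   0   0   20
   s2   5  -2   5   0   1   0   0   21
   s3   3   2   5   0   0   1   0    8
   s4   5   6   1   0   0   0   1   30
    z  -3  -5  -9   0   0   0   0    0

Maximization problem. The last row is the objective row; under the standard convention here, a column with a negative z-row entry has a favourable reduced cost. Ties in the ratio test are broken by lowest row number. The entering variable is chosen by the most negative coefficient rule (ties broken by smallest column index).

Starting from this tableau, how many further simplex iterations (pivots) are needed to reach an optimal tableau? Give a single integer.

2

pivot: x3 in, s3 out → z = 72/5
pivot: x2 in, x3 out → z = 20
No improving column remains; optimal.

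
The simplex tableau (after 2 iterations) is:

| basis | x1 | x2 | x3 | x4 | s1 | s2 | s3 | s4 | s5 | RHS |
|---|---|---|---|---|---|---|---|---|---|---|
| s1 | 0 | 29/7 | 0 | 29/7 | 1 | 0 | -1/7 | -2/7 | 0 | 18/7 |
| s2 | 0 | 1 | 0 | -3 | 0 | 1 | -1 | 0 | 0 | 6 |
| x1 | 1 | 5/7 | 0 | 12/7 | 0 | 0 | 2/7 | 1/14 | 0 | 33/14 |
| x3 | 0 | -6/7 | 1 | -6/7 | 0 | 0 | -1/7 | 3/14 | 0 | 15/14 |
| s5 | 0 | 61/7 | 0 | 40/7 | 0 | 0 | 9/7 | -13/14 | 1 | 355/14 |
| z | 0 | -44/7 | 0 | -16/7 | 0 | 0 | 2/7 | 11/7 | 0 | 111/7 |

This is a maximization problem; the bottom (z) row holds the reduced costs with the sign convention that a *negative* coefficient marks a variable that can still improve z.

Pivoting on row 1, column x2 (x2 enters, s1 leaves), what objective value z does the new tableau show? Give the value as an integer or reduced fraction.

Minimum ratio for x2: (18/7)/(29/7) = 18/29.
z changes by −(z-row coeff of x2)·ratio = −(-44/7)·(18/29) = 792/203.
New z = 111/7 + (792/203) = 573/29.

573/29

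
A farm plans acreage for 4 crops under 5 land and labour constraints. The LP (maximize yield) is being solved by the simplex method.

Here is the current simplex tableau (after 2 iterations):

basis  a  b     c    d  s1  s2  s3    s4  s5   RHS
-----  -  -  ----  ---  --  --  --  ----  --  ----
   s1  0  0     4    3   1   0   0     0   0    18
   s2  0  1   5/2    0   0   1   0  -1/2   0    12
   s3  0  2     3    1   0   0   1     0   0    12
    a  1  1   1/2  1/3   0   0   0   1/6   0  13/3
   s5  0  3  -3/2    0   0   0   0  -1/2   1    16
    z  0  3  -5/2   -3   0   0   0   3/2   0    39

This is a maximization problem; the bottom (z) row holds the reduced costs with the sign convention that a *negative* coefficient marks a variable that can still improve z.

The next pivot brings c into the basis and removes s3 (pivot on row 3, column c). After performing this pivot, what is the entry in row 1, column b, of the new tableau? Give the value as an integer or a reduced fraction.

Pivot element is row 3, column c: 3.
Normalize row 3: new (row 3, b) = 2/3 = 2/3.
row 1 ← row 1 − 4·(new row 3): 0 − 4·(2/3) = -8/3.

-8/3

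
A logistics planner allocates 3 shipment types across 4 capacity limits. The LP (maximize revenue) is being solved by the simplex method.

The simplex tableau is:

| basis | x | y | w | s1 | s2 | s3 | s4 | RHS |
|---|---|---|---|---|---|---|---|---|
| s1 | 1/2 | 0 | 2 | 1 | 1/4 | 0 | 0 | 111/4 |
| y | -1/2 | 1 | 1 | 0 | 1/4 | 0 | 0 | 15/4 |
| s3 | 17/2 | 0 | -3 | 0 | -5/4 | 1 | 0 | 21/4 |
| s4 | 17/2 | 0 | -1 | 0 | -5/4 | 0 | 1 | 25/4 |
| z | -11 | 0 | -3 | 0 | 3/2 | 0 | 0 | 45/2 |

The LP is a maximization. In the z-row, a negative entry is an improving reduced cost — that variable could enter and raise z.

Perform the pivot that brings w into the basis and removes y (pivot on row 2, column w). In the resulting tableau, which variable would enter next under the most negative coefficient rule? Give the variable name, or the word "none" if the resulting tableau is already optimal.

Pivot element 1. New z-row = old z-row − (-3)·(row 2/1).
Updated z-row coefficients: x: -25/2, y: 3, w: 0, s1: 0, s2: 9/4, s3: 0, s4: 0.
The most negative is -25/2 in column x, so x would enter next.

x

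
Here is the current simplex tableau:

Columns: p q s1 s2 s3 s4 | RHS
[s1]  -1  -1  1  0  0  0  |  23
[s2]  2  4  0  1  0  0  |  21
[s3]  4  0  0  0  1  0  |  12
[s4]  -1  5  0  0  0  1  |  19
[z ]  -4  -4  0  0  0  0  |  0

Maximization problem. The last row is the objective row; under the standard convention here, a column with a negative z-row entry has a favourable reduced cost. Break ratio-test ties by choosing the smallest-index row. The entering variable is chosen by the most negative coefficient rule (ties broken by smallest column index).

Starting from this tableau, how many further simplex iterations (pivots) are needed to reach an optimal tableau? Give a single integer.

2

pivot: p in, s3 out → z = 12
pivot: q in, s2 out → z = 27
No improving column remains; optimal.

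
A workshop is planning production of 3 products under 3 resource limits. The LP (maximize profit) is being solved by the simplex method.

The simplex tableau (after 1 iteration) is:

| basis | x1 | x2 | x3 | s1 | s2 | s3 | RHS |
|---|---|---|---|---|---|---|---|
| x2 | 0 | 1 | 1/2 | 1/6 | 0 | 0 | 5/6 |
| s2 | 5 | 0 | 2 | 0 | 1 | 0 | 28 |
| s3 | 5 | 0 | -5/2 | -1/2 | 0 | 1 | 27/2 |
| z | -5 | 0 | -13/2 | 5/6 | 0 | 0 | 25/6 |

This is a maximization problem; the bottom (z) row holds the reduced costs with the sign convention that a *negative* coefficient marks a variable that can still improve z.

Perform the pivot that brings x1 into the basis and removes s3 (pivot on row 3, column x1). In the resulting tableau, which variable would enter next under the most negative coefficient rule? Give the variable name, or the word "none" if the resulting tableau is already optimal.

Pivot element 5. New z-row = old z-row − (-5)·(row 3/5).
Updated z-row coefficients: x1: 0, x2: 0, x3: -9, s1: 1/3, s2: 0, s3: 1.
The most negative is -9 in column x3, so x3 would enter next.

x3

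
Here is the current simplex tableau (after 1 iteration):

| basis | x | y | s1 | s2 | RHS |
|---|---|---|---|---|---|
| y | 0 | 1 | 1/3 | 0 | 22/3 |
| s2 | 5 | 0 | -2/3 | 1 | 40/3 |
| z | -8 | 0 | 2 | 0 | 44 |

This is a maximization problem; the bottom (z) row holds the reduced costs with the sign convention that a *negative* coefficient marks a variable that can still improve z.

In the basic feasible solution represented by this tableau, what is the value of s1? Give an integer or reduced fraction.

0

s1 is nonbasic (not in the basis column), so its value in the current BFS is 0.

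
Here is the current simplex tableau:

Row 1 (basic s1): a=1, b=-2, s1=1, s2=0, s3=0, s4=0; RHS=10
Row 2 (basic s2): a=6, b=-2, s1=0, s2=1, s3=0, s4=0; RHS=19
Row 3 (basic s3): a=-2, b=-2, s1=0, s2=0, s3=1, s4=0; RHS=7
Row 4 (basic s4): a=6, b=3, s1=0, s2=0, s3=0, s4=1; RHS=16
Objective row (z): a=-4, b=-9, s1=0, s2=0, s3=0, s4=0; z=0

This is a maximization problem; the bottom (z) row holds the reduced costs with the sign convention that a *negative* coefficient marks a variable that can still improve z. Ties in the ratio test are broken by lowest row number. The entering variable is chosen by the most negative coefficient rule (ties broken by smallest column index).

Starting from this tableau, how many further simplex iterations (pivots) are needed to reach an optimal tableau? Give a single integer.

1

pivot: b in, s4 out → z = 48
No improving column remains; optimal.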